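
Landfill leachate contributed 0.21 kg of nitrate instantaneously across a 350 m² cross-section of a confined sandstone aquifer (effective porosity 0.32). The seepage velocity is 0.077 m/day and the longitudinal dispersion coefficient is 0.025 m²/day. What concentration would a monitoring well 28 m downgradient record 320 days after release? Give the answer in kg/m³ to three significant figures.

For an instantaneous plane source, C(x,t) = M/(n_e·A·√(4πDt)) · exp(−(x−vt)²/(4Dt)), with n_e·A the pore (flow) area.
Plume center vt = 0.077 × 320 = 24.64 m, so the well at 28 m is 3.36 m downgradient of the peak.
√(4πDt) = 10.03 m, giving peak height M/(n_e·A·√(4πDt)) = 0.21/(0.32 × 350 × 10.03) = 0.0001869 kg/m³.
(x−vt)²/(4Dt) = (3.36)²/(4 × 0.025 × 320) = 0.3528; exp(−0.3528) = 0.7027.
C = 0.0001869 × 0.7027 = 0.000131 kg/m³.

0.000131 kg/m³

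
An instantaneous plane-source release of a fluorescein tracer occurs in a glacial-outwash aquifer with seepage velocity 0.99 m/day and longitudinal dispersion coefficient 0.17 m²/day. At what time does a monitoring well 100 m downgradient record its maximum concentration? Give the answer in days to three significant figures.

101 days

For the 1D instantaneous-source solution, setting ∂C/∂t = 0 at fixed x gives v²t² + 2Dt − x² = 0, so t = (√(D² + v²x²) − D)/v².
√(D² + v²x²) = √(0.17² + 0.99² × 100²) = 99.00; v² = 0.9801.
t = (99.00 − 0.17)/0.9801 = 101 days (vs. the pure-advection estimate x/v = 101 d).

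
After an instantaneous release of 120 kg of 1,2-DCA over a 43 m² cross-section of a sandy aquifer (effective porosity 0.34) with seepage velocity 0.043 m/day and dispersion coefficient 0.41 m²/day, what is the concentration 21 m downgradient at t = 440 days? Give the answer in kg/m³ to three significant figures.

0.171 kg/m³

For an instantaneous plane source, C(x,t) = M/(n_e·A·√(4πDt)) · exp(−(x−vt)²/(4Dt)), with n_e·A the pore (flow) area.
Plume center vt = 0.043 × 440 = 18.92 m, so the well at 21 m is 2.08 m downgradient of the peak.
√(4πDt) = 47.61 m, giving peak height M/(n_e·A·√(4πDt)) = 120/(0.34 × 43 × 47.61) = 0.1724 kg/m³.
(x−vt)²/(4Dt) = (2.08)²/(4 × 0.41 × 440) = 0.005996; exp(−0.005996) = 0.9940.
C = 0.1724 × 0.9940 = 0.171 kg/m³.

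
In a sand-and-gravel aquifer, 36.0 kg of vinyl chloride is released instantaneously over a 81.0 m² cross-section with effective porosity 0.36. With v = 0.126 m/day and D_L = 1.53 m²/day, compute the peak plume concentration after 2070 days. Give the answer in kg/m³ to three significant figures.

0.00619 kg/m³

The peak of an instantaneous 1D plume sits at x = vt; there the Gaussian factor is 1 and C_max = M/(n_e·A·√(4πDt)), where n_e·A is the pore area the mass is dissolved in.
√(4πDt) = √(4π × 1.53 × 2070) = 199.5 m, so C_max = 36.0/(0.36 × 81.0 × 199.5) = 0.00619 kg/m³.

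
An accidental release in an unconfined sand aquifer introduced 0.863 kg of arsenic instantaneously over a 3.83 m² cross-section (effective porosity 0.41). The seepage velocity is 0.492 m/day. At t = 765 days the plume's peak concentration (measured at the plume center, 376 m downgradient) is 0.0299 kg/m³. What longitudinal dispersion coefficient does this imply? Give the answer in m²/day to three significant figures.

0.0351 m²/day

At the plume center C_max = M/(n_e·A·√(4πDt)), so D = M²/(4πt·(n_e·A·C_max)²).
n_e·A·C_max = 0.41 × 3.83 × 0.0299 = 0.04695 kg/m.
D = 0.863²/(4π × 765 × 0.04695²) = 0.0351 m²/day.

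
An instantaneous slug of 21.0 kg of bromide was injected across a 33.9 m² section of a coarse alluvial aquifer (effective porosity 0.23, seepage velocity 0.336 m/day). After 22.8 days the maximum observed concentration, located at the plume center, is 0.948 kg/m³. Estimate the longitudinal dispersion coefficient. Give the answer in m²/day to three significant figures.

0.0282 m²/day

At the plume center C_max = M/(n_e·A·√(4πDt)), so D = M²/(4πt·(n_e·A·C_max)²).
n_e·A·C_max = 0.23 × 33.9 × 0.948 = 7.392 kg/m.
D = 21.0²/(4π × 22.8 × 7.392²) = 0.0282 m²/day.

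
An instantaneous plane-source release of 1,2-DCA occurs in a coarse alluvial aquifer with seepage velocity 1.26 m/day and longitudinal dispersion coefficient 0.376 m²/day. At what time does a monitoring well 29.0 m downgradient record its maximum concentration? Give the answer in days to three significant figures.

22.8 days

For the 1D instantaneous-source solution, setting ∂C/∂t = 0 at fixed x gives v²t² + 2Dt − x² = 0, so t = (√(D² + v²x²) − D)/v².
√(D² + v²x²) = √(0.376² + 1.26² × 29.0²) = 36.54; v² = 1.5876.
t = (36.54 − 0.376)/1.5876 = 22.8 days (vs. the pure-advection estimate x/v = 23.0 d).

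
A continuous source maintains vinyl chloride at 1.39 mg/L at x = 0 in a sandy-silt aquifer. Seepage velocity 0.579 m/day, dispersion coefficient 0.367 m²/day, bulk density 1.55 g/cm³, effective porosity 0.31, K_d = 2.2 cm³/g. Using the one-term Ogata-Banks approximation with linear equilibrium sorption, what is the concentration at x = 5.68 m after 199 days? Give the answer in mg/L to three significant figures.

Retardation factor R = 1 + ρ_b·K_d/n = 1 + 1.55 × 2.2/0.31 = 12.00.
Sorption retards both mechanisms: v_R = v/R = 0.04825 m/day, D_R = D/R = 0.03058 m²/day.
v_R·t = 0.04825 × 199 = 9.60175 m; 2√(D_R t) = 4.934 m; argument = (5.68 − 9.60175)/4.934 = -0.7948.
C = C₀ × ½·erfc(-0.7948) = 1.39 × 0.8695 = 1.21 mg/L.

1.21 mg/L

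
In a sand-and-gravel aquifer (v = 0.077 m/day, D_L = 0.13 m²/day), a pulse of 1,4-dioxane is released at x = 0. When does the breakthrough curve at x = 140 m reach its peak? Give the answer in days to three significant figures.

1800 days

For the 1D instantaneous-source solution, setting ∂C/∂t = 0 at fixed x gives v²t² + 2Dt − x² = 0, so t = (√(D² + v²x²) − D)/v².
√(D² + v²x²) = √(0.13² + 0.077² × 140²) = 10.78; v² = 0.005929.
t = (10.78 − 0.13)/0.005929 = 1800 days (vs. the pure-advection estimate x/v = 1820 d).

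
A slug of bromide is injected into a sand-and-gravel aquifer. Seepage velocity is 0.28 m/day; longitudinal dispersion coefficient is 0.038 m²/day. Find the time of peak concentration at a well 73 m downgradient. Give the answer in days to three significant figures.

For the 1D instantaneous-source solution, setting ∂C/∂t = 0 at fixed x gives v²t² + 2Dt − x² = 0, so t = (√(D² + v²x²) − D)/v².
√(D² + v²x²) = √(0.038² + 0.28² × 73²) = 20.44; v² = 0.0784.
t = (20.44 − 0.038)/0.0784 = 260 days (vs. the pure-advection estimate x/v = 261 d).

260 days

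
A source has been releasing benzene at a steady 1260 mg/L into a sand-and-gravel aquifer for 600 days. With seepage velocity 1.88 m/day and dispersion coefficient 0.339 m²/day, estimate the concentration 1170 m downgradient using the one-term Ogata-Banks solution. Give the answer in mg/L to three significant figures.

23.5 mg/L

For a continuous step input, C/C₀ ≈ ½·erfc((x−vt)/(2√(Dt))).
vt = 1.88 × 600 = 1128 m and 2√(Dt) = 2√(0.339 × 600) = 28.52 m.
Argument (x−vt)/(2√(Dt)) = (1170 − 1128)/28.52 = 1.473; ½·erfc(1.473) = 0.01862.
C = 1260 × 0.01862 = 23.5 mg/L.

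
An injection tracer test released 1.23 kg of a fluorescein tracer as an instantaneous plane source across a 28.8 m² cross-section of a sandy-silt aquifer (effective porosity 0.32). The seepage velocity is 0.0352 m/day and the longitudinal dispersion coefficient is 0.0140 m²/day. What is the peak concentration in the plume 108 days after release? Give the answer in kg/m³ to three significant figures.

0.0306 kg/m³

The peak of an instantaneous 1D plume sits at x = vt; there the Gaussian factor is 1 and C_max = M/(n_e·A·√(4πDt)), where n_e·A is the pore area the mass is dissolved in.
√(4πDt) = √(4π × 0.0140 × 108) = 4.359 m, so C_max = 1.23/(0.32 × 28.8 × 4.359) = 0.0306 kg/m³.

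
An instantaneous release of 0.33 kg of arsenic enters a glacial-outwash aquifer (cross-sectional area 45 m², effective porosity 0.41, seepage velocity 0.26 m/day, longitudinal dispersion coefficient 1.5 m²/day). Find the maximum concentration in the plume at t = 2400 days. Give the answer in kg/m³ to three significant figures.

The peak of an instantaneous 1D plume sits at x = vt; there the Gaussian factor is 1 and C_max = M/(n_e·A·√(4πDt)), where n_e·A is the pore area the mass is dissolved in.
√(4πDt) = √(4π × 1.5 × 2400) = 212.7 m, so C_max = 0.33/(0.41 × 45 × 212.7) = 8.41e-05 kg/m³.

8.41e-05 kg/m³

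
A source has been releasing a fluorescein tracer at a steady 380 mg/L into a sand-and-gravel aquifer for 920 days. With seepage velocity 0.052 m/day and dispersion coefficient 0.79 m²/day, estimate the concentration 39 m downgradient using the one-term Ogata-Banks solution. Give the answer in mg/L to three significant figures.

For a continuous step input, C/C₀ ≈ ½·erfc((x−vt)/(2√(Dt))).
vt = 0.052 × 920 = 47.84 m and 2√(Dt) = 2√(0.79 × 920) = 53.92 m.
Argument (x−vt)/(2√(Dt)) = (39 − 47.84)/53.92 = -0.1639; ½·erfc(-0.1639) = 0.5916.
C = 380 × 0.5916 = 225 mg/L.

225 mg/L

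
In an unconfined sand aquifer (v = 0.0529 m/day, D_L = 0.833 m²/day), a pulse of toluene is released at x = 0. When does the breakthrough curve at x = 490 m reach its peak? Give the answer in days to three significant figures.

For the 1D instantaneous-source solution, setting ∂C/∂t = 0 at fixed x gives v²t² + 2Dt − x² = 0, so t = (√(D² + v²x²) − D)/v².
√(D² + v²x²) = √(0.833² + 0.0529² × 490²) = 25.93; v² = 0.00279841.
t = (25.93 − 0.833)/0.00279841 = 8970 days (vs. the pure-advection estimate x/v = 9260 d).

8970 days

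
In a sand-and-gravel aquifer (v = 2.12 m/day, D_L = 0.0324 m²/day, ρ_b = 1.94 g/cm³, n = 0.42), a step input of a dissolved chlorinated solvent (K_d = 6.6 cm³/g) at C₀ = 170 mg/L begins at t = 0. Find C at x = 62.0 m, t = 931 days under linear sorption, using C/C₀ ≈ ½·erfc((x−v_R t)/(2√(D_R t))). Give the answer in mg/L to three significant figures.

117 mg/L

Retardation factor R = 1 + ρ_b·K_d/n = 1 + 1.94 × 6.6/0.42 = 31.49.
Sorption retards both mechanisms: v_R = v/R = 0.06732 m/day, D_R = D/R = 0.001029 m²/day.
v_R·t = 0.06732 × 931 = 62.67492 m; 2√(D_R t) = 1.958 m; argument = (62.0 − 62.67492)/1.958 = -0.3447.
C = C₀ × ½·erfc(-0.3447) = 170 × 0.6870 = 117 mg/L.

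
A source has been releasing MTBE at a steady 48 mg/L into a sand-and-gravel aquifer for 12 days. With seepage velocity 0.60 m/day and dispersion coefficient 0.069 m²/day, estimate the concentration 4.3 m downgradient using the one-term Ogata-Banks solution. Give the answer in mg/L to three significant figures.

For a continuous step input, C/C₀ ≈ ½·erfc((x−vt)/(2√(Dt))).
vt = 0.60 × 12 = 7.2 m and 2√(Dt) = 2√(0.069 × 12) = 1.820 m.
Argument (x−vt)/(2√(Dt)) = (4.3 − 7.2)/1.820 = -1.593; ½·erfc(-1.593) = 0.9879.
C = 48 × 0.9879 = 47.4 mg/L.

47.4 mg/L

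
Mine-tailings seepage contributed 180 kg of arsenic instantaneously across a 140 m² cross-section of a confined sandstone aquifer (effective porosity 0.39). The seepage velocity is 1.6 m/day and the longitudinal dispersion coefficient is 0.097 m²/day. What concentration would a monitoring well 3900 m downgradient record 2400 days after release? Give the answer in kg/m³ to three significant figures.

For an instantaneous plane source, C(x,t) = M/(n_e·A·√(4πDt)) · exp(−(x−vt)²/(4Dt)), with n_e·A the pore (flow) area.
Plume center vt = 1.6 × 2400 = 3840 m, so the well at 3900 m is 60 m downgradient of the peak.
√(4πDt) = 54.09 m, giving peak height M/(n_e·A·√(4πDt)) = 180/(0.39 × 140 × 54.09) = 0.06095 kg/m³.
(x−vt)²/(4Dt) = (60)²/(4 × 0.097 × 2400) = 3.866; exp(−3.866) = 0.02094.
C = 0.06095 × 0.02094 = 0.00128 kg/m³.

0.00128 kg/m³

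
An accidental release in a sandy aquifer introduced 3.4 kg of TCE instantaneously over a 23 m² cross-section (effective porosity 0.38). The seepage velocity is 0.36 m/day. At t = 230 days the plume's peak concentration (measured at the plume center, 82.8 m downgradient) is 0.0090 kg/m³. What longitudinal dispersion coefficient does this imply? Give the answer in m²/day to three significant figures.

0.646 m²/day

At the plume center C_max = M/(n_e·A·√(4πDt)), so D = M²/(4πt·(n_e·A·C_max)²).
n_e·A·C_max = 0.38 × 23 × 0.0090 = 0.07866 kg/m.
D = 3.4²/(4π × 230 × 0.07866²) = 0.646 m²/day.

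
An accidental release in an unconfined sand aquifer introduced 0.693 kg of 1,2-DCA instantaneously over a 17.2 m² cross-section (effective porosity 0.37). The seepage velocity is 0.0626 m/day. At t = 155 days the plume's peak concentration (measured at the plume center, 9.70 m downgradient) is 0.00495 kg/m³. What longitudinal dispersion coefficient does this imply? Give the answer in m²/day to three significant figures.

At the plume center C_max = M/(n_e·A·√(4πDt)), so D = M²/(4πt·(n_e·A·C_max)²).
n_e·A·C_max = 0.37 × 17.2 × 0.00495 = 0.03150 kg/m.
D = 0.693²/(4π × 155 × 0.03150²) = 0.248 m²/day.

0.248 m²/day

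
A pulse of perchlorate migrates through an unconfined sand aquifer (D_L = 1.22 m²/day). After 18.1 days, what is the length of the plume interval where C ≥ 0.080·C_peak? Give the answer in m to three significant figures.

The plume is Gaussian with σ = √(2Dt) = √(2 × 1.22 × 18.1) = 6.646 m.
C/C_peak = exp(−Δx²/(2σ²)) = 0.080 ⇒ Δx = σ·√(−2 ln 0.080) = 6.646 × 2.248 = 14.94 m.
Width = 2Δx = 29.9 m.

29.9 m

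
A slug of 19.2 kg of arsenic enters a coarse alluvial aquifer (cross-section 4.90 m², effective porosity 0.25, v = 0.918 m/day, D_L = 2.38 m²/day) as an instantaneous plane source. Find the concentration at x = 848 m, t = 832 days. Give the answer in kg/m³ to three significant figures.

For an instantaneous plane source, C(x,t) = M/(n_e·A·√(4πDt)) · exp(−(x−vt)²/(4Dt)), with n_e·A the pore (flow) area.
Plume center vt = 0.918 × 832 = 763.776 m, so the well at 848 m is 84.224 m downgradient of the peak.
√(4πDt) = 157.7 m, giving peak height M/(n_e·A·√(4πDt)) = 19.2/(0.25 × 4.90 × 157.7) = 0.09939 kg/m³.
(x−vt)²/(4Dt) = (84.224)²/(4 × 2.38 × 832) = 0.8956; exp(−0.8956) = 0.4084.
C = 0.09939 × 0.4084 = 0.0406 kg/m³.

0.0406 kg/m³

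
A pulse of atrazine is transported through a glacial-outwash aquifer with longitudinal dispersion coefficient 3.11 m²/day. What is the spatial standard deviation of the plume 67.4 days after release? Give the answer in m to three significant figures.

Dispersive spreading gives a Gaussian with σ² = 2Dt; advection only shifts the center.
σ = √(2 × 3.11 × 67.4) = 20.5 m.

20.5 m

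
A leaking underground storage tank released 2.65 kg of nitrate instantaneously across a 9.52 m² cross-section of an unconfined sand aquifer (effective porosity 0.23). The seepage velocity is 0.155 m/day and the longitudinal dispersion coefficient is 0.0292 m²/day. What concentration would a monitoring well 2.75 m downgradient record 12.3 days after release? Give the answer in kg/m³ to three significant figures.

0.347 kg/m³

For an instantaneous plane source, C(x,t) = M/(n_e·A·√(4πDt)) · exp(−(x−vt)²/(4Dt)), with n_e·A the pore (flow) area.
Plume center vt = 0.155 × 12.3 = 1.9065 m, so the well at 2.75 m is 0.8435 m downgradient of the peak.
√(4πDt) = 2.124 m, giving peak height M/(n_e·A·√(4πDt)) = 2.65/(0.23 × 9.52 × 2.124) = 0.5698 kg/m³.
(x−vt)²/(4Dt) = (0.8435)²/(4 × 0.0292 × 12.3) = 0.4952; exp(−0.4952) = 0.6094.
C = 0.5698 × 0.6094 = 0.347 kg/m³.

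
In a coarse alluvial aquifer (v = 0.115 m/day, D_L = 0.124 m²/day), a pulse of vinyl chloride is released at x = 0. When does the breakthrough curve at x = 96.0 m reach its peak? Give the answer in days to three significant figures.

For the 1D instantaneous-source solution, setting ∂C/∂t = 0 at fixed x gives v²t² + 2Dt − x² = 0, so t = (√(D² + v²x²) − D)/v².
√(D² + v²x²) = √(0.124² + 0.115² × 96.0²) = 11.04; v² = 0.013225.
t = (11.04 − 0.124)/0.013225 = 825 days (vs. the pure-advection estimate x/v = 835 d).

825 days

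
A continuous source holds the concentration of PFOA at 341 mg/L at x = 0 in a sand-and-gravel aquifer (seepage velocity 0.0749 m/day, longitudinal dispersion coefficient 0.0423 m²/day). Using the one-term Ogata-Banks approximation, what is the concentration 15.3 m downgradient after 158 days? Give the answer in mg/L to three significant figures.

For a continuous step input, C/C₀ ≈ ½·erfc((x−vt)/(2√(Dt))).
vt = 0.0749 × 158 = 11.8342 m and 2√(Dt) = 2√(0.0423 × 158) = 5.170 m.
Argument (x−vt)/(2√(Dt)) = (15.3 − 11.8342)/5.170 = 0.6704; ½·erfc(0.6704) = 0.1715.
C = 341 × 0.1715 = 58.5 mg/L.

58.5 mg/L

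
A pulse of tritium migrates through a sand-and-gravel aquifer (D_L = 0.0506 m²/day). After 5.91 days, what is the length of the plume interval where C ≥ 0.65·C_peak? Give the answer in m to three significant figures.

The plume is Gaussian with σ = √(2Dt) = √(2 × 0.0506 × 5.91) = 0.7734 m.
C/C_peak = exp(−Δx²/(2σ²)) = 0.65 ⇒ Δx = σ·√(−2 ln 0.65) = 0.7734 × 0.9282 = 0.7179 m.
Width = 2Δx = 1.44 m.

1.44 m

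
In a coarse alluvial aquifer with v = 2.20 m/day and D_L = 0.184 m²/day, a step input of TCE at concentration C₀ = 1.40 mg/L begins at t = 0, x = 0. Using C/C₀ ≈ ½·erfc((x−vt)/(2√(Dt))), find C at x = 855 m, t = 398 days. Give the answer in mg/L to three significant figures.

1.34 mg/L

For a continuous step input, C/C₀ ≈ ½·erfc((x−vt)/(2√(Dt))).
vt = 2.20 × 398 = 875.6 m and 2√(Dt) = 2√(0.184 × 398) = 17.12 m.
Argument (x−vt)/(2√(Dt)) = (855 − 875.6)/17.12 = -1.203; ½·erfc(-1.203) = 0.9556.
C = 1.40 × 0.9556 = 1.34 mg/L.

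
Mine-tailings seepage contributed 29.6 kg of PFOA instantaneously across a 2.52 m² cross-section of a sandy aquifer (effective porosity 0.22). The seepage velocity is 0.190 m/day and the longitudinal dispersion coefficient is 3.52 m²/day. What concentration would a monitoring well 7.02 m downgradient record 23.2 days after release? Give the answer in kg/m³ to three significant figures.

For an instantaneous plane source, C(x,t) = M/(n_e·A·√(4πDt)) · exp(−(x−vt)²/(4Dt)), with n_e·A the pore (flow) area.
Plume center vt = 0.190 × 23.2 = 4.408 m, so the well at 7.02 m is 2.612 m downgradient of the peak.
√(4πDt) = 32.03 m, giving peak height M/(n_e·A·√(4πDt)) = 29.6/(0.22 × 2.52 × 32.03) = 1.667 kg/m³.
(x−vt)²/(4Dt) = (2.612)²/(4 × 3.52 × 23.2) = 0.02089; exp(−0.02089) = 0.9793.
C = 1.667 × 0.9793 = 1.63 kg/m³.

1.63 kg/m³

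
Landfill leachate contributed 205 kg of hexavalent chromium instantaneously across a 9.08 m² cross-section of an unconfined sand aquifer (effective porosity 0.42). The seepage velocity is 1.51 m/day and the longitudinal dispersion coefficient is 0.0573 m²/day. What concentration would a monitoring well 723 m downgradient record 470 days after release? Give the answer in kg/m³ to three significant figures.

For an instantaneous plane source, C(x,t) = M/(n_e·A·√(4πDt)) · exp(−(x−vt)²/(4Dt)), with n_e·A the pore (flow) area.
Plume center vt = 1.51 × 470 = 709.7 m, so the well at 723 m is 13.3 m downgradient of the peak.
√(4πDt) = 18.40 m, giving peak height M/(n_e·A·√(4πDt)) = 205/(0.42 × 9.08 × 18.40) = 2.921 kg/m³.
(x−vt)²/(4Dt) = (13.3)²/(4 × 0.0573 × 470) = 1.642; exp(−1.642) = 0.1936.
C = 2.921 × 0.1936 = 0.566 kg/m³.

0.566 kg/m³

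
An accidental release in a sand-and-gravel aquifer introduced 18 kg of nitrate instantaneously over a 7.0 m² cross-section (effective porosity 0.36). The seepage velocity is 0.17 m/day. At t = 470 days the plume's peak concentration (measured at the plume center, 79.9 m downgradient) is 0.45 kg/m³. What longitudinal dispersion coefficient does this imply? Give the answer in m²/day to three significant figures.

0.0427 m²/day

At the plume center C_max = M/(n_e·A·√(4πDt)), so D = M²/(4πt·(n_e·A·C_max)²).
n_e·A·C_max = 0.36 × 7.0 × 0.45 = 1.134 kg/m.
D = 18²/(4π × 470 × 1.134²) = 0.0427 m²/day.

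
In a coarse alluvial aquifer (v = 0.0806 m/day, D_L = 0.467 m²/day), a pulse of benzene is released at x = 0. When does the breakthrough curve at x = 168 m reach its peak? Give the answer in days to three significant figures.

2010 days

For the 1D instantaneous-source solution, setting ∂C/∂t = 0 at fixed x gives v²t² + 2Dt − x² = 0, so t = (√(D² + v²x²) − D)/v².
√(D² + v²x²) = √(0.467² + 0.0806² × 168²) = 13.55; v² = 0.00649636.
t = (13.55 − 0.467)/0.00649636 = 2010 days (vs. the pure-advection estimate x/v = 2080 d).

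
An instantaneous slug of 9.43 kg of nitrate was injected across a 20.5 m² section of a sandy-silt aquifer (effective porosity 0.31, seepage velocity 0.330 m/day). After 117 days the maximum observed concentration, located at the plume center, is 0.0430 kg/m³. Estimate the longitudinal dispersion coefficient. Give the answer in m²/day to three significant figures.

0.810 m²/day

At the plume center C_max = M/(n_e·A·√(4πDt)), so D = M²/(4πt·(n_e·A·C_max)²).
n_e·A·C_max = 0.31 × 20.5 × 0.0430 = 0.2733 kg/m.
D = 9.43²/(4π × 117 × 0.2733²) = 0.810 m²/day.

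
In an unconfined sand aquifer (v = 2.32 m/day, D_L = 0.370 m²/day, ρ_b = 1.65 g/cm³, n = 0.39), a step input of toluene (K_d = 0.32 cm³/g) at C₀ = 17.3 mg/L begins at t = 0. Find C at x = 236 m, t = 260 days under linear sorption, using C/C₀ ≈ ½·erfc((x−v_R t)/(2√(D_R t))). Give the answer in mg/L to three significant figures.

17.1 mg/L

Retardation factor R = 1 + ρ_b·K_d/n = 1 + 1.65 × 0.32/0.39 = 2.354.
Sorption retards both mechanisms: v_R = v/R = 0.9856 m/day, D_R = D/R = 0.1572 m²/day.
v_R·t = 0.9856 × 260 = 256.256 m; 2√(D_R t) = 12.79 m; argument = (236 − 256.256)/12.79 = -1.584.
C = C₀ × ½·erfc(-1.584) = 17.3 × 0.9875 = 17.1 mg/L.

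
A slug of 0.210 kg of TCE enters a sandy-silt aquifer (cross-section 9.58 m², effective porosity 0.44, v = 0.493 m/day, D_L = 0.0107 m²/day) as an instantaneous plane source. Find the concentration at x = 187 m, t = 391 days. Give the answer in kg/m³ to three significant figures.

For an instantaneous plane source, C(x,t) = M/(n_e·A·√(4πDt)) · exp(−(x−vt)²/(4Dt)), with n_e·A the pore (flow) area.
Plume center vt = 0.493 × 391 = 192.763 m, so the well at 187 m is 5.763 m upgradient of the peak.
√(4πDt) = 7.251 m, giving peak height M/(n_e·A·√(4πDt)) = 0.210/(0.44 × 9.58 × 7.251) = 0.006871 kg/m³.
(x−vt)²/(4Dt) = (-5.763)²/(4 × 0.0107 × 391) = 1.985; exp(−1.985) = 0.1374.
C = 0.006871 × 0.1374 = 0.000944 kg/m³.

0.000944 kg/m³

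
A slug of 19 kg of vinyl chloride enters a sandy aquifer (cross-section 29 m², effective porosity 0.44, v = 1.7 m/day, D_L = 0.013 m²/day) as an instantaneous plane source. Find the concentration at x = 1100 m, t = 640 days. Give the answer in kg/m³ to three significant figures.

0.00192 kg/m³

For an instantaneous plane source, C(x,t) = M/(n_e·A·√(4πDt)) · exp(−(x−vt)²/(4Dt)), with n_e·A the pore (flow) area.
Plume center vt = 1.7 × 640 = 1088 m, so the well at 1100 m is 12 m downgradient of the peak.
√(4πDt) = 10.23 m, giving peak height M/(n_e·A·√(4πDt)) = 19/(0.44 × 29 × 10.23) = 0.1456 kg/m³.
(x−vt)²/(4Dt) = (12)²/(4 × 0.013 × 640) = 4.327; exp(−4.327) = 0.01321.
C = 0.1456 × 0.01321 = 0.00192 kg/m³.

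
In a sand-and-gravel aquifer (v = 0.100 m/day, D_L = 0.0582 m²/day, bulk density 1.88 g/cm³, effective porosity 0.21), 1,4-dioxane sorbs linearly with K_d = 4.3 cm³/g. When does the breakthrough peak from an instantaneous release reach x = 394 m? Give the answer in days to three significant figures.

155000 days

Retardation factor R = 1 + ρ_b·K_d/n = 1 + 1.88 × 4.3/0.21 = 39.50.
Sorption retards both mechanisms: v_R = v/R = 0.002532 m/day, D_R = D/R = 0.001473 m²/day.
Peak time from v_R²t² + 2D_R t − x² = 0: t = (√(D_R² + v_R²x²) − D_R)/v_R².
√(D_R² + v_R²x²) = √(0.001473² + 0.002532² × 394²) = 0.9976; v_R² = 6.411e-06.
t = (0.9976 − 0.001473)/6.411e-06 = 155000 days.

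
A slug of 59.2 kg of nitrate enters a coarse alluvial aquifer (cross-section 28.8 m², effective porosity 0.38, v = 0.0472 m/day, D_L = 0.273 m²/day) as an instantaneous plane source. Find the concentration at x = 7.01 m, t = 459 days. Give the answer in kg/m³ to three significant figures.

0.0888 kg/m³

For an instantaneous plane source, C(x,t) = M/(n_e·A·√(4πDt)) · exp(−(x−vt)²/(4Dt)), with n_e·A the pore (flow) area.
Plume center vt = 0.0472 × 459 = 21.6648 m, so the well at 7.01 m is 14.6548 m upgradient of the peak.
√(4πDt) = 39.68 m, giving peak height M/(n_e·A·√(4πDt)) = 59.2/(0.38 × 28.8 × 39.68) = 0.1363 kg/m³.
(x−vt)²/(4Dt) = (-14.6548)²/(4 × 0.273 × 459) = 0.4285; exp(−0.4285) = 0.6515.
C = 0.1363 × 0.6515 = 0.0888 kg/m³.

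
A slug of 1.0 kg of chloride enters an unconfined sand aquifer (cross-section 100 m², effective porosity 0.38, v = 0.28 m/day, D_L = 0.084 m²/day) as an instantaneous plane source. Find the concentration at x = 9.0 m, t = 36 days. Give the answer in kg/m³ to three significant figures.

For an instantaneous plane source, C(x,t) = M/(n_e·A·√(4πDt)) · exp(−(x−vt)²/(4Dt)), with n_e·A the pore (flow) area.
Plume center vt = 0.28 × 36 = 10.08 m, so the well at 9.0 m is 1.08 m upgradient of the peak.
√(4πDt) = 6.164 m, giving peak height M/(n_e·A·√(4πDt)) = 1.0/(0.38 × 100 × 6.164) = 0.004269 kg/m³.
(x−vt)²/(4Dt) = (-1.08)²/(4 × 0.084 × 36) = 0.09643; exp(−0.09643) = 0.9081.
C = 0.004269 × 0.9081 = 0.00388 kg/m³.

0.00388 kg/m³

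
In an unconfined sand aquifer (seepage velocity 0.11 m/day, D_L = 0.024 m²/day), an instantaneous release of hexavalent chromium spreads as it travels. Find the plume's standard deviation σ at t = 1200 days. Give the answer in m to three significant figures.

Dispersive spreading gives a Gaussian with σ² = 2Dt; advection only shifts the center.
σ = √(2 × 0.024 × 1200) = 7.59 m.

7.59 m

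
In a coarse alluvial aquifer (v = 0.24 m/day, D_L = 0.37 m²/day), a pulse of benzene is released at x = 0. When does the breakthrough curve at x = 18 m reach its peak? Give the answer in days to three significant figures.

For the 1D instantaneous-source solution, setting ∂C/∂t = 0 at fixed x gives v²t² + 2Dt − x² = 0, so t = (√(D² + v²x²) − D)/v².
√(D² + v²x²) = √(0.37² + 0.24² × 18²) = 4.336; v² = 0.0576.
t = (4.336 − 0.37)/0.0576 = 68.9 days (vs. the pure-advection estimate x/v = 75.0 d).

68.9 days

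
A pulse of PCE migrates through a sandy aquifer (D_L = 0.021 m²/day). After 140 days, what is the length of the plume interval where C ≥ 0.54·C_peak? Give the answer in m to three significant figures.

The plume is Gaussian with σ = √(2Dt) = √(2 × 0.021 × 140) = 2.425 m.
C/C_peak = exp(−Δx²/(2σ²)) = 0.54 ⇒ Δx = σ·√(−2 ln 0.54) = 2.425 × 1.110 = 2.692 m.
Width = 2Δx = 5.38 m.

5.38 m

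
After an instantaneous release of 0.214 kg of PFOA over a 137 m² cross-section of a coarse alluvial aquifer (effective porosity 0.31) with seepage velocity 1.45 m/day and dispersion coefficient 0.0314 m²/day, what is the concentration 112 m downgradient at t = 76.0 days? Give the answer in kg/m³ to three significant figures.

0.000655 kg/m³

For an instantaneous plane source, C(x,t) = M/(n_e·A·√(4πDt)) · exp(−(x−vt)²/(4Dt)), with n_e·A the pore (flow) area.
Plume center vt = 1.45 × 76.0 = 110.2 m, so the well at 112 m is 1.8 m downgradient of the peak.
√(4πDt) = 5.476 m, giving peak height M/(n_e·A·√(4πDt)) = 0.214/(0.31 × 137 × 5.476) = 0.0009202 kg/m³.
(x−vt)²/(4Dt) = (1.8)²/(4 × 0.0314 × 76.0) = 0.3394; exp(−0.3394) = 0.7122.
C = 0.0009202 × 0.7122 = 0.000655 kg/m³.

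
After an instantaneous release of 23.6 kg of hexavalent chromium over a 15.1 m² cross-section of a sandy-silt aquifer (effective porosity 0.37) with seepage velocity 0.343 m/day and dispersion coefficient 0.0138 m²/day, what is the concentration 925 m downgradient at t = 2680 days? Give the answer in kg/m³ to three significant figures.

For an instantaneous plane source, C(x,t) = M/(n_e·A·√(4πDt)) · exp(−(x−vt)²/(4Dt)), with n_e·A the pore (flow) area.
Plume center vt = 0.343 × 2680 = 919.24 m, so the well at 925 m is 5.76 m downgradient of the peak.
√(4πDt) = 21.56 m, giving peak height M/(n_e·A·√(4πDt)) = 23.6/(0.37 × 15.1 × 21.56) = 0.1959 kg/m³.
(x−vt)²/(4Dt) = (5.76)²/(4 × 0.0138 × 2680) = 0.2243; exp(−0.2243) = 0.7991.
C = 0.1959 × 0.7991 = 0.157 kg/m³.

0.157 kg/m³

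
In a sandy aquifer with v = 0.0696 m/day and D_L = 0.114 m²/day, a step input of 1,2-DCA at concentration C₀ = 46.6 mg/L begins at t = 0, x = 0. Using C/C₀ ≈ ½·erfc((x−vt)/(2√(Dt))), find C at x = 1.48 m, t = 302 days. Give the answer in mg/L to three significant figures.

For a continuous step input, C/C₀ ≈ ½·erfc((x−vt)/(2√(Dt))).
vt = 0.0696 × 302 = 21.0192 m and 2√(Dt) = 2√(0.114 × 302) = 11.74 m.
Argument (x−vt)/(2√(Dt)) = (1.48 − 21.0192)/11.74 = -1.664; ½·erfc(-1.664) = 0.9907.
C = 46.6 × 0.9907 = 46.2 mg/L.

46.2 mg/L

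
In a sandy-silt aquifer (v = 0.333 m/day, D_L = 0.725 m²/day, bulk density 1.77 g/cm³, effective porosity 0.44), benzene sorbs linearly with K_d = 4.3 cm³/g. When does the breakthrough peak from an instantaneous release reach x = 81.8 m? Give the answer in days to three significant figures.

4380 days

Retardation factor R = 1 + ρ_b·K_d/n = 1 + 1.77 × 4.3/0.44 = 18.30.
Sorption retards both mechanisms: v_R = v/R = 0.01820 m/day, D_R = D/R = 0.03962 m²/day.
Peak time from v_R²t² + 2D_R t − x² = 0: t = (√(D_R² + v_R²x²) − D_R)/v_R².
√(D_R² + v_R²x²) = √(0.03962² + 0.01820² × 81.8²) = 1.489; v_R² = 0.0003312.
t = (1.489 − 0.03962)/0.0003312 = 4380 days.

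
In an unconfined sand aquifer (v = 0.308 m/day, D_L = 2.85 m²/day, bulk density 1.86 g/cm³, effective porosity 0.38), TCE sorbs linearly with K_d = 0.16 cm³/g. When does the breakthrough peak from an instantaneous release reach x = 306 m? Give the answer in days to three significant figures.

1720 days

Retardation factor R = 1 + ρ_b·K_d/n = 1 + 1.86 × 0.16/0.38 = 1.783.
Sorption retards both mechanisms: v_R = v/R = 0.1727 m/day, D_R = D/R = 1.598 m²/day.
Peak time from v_R²t² + 2D_R t − x² = 0: t = (√(D_R² + v_R²x²) − D_R)/v_R².
√(D_R² + v_R²x²) = √(1.598² + 0.1727² × 306²) = 52.87; v_R² = 0.02983.
t = (52.87 − 1.598)/0.02983 = 1720 days.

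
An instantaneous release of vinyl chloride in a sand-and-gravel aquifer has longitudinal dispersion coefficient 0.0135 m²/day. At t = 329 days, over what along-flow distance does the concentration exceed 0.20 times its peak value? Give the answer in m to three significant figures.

10.7 m

The plume is Gaussian with σ = √(2Dt) = √(2 × 0.0135 × 329) = 2.980 m.
C/C_peak = exp(−Δx²/(2σ²)) = 0.20 ⇒ Δx = σ·√(−2 ln 0.20) = 2.980 × 1.794 = 5.346 m.
Width = 2Δx = 10.7 m.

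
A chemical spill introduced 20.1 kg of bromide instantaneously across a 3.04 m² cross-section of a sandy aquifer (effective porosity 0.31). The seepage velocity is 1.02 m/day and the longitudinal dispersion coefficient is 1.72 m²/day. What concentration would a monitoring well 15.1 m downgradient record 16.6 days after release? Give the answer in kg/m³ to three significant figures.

1.09 kg/m³

For an instantaneous plane source, C(x,t) = M/(n_e·A·√(4πDt)) · exp(−(x−vt)²/(4Dt)), with n_e·A the pore (flow) area.
Plume center vt = 1.02 × 16.6 = 16.932 m, so the well at 15.1 m is 1.832 m upgradient of the peak.
√(4πDt) = 18.94 m, giving peak height M/(n_e·A·√(4πDt)) = 20.1/(0.31 × 3.04 × 18.94) = 1.126 kg/m³.
(x−vt)²/(4Dt) = (-1.832)²/(4 × 1.72 × 16.6) = 0.02939; exp(−0.02939) = 0.9710.
C = 1.126 × 0.9710 = 1.09 kg/m³.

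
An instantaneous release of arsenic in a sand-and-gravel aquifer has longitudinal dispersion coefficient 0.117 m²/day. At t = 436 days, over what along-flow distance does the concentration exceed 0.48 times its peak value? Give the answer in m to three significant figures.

The plume is Gaussian with σ = √(2Dt) = √(2 × 0.117 × 436) = 10.10 m.
C/C_peak = exp(−Δx²/(2σ²)) = 0.48 ⇒ Δx = σ·√(−2 ln 0.48) = 10.10 × 1.212 = 12.24 m.
Width = 2Δx = 24.5 m.

24.5 m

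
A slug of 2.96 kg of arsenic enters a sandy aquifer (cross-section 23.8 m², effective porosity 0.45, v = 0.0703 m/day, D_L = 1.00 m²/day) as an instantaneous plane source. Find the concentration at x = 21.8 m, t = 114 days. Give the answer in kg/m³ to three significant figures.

0.00481 kg/m³

For an instantaneous plane source, C(x,t) = M/(n_e·A·√(4πDt)) · exp(−(x−vt)²/(4Dt)), with n_e·A the pore (flow) area.
Plume center vt = 0.0703 × 114 = 8.0142 m, so the well at 21.8 m is 13.7858 m downgradient of the peak.
√(4πDt) = 37.85 m, giving peak height M/(n_e·A·√(4πDt)) = 2.96/(0.45 × 23.8 × 37.85) = 0.007302 kg/m³.
(x−vt)²/(4Dt) = (13.7858)²/(4 × 1.00 × 114) = 0.4168; exp(−0.4168) = 0.6592.
C = 0.007302 × 0.6592 = 0.00481 kg/m³.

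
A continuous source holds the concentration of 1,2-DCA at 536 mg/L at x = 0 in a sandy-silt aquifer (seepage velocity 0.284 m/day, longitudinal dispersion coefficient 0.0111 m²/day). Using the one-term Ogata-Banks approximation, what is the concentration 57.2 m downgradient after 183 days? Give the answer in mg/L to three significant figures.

2.54 mg/L

For a continuous step input, C/C₀ ≈ ½·erfc((x−vt)/(2√(Dt))).
vt = 0.284 × 183 = 51.972 m and 2√(Dt) = 2√(0.0111 × 183) = 2.850 m.
Argument (x−vt)/(2√(Dt)) = (57.2 − 51.972)/2.850 = 1.834; ½·erfc(1.834) = 0.004748.
C = 536 × 0.004748 = 2.54 mg/L.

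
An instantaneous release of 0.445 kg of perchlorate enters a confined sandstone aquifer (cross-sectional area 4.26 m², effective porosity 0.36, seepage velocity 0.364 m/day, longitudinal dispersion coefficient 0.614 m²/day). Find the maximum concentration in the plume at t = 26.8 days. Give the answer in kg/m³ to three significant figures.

The peak of an instantaneous 1D plume sits at x = vt; there the Gaussian factor is 1 and C_max = M/(n_e·A·√(4πDt)), where n_e·A is the pore area the mass is dissolved in.
√(4πDt) = √(4π × 0.614 × 26.8) = 14.38 m, so C_max = 0.445/(0.36 × 4.26 × 14.38) = 0.0202 kg/m³.

0.0202 kg/m³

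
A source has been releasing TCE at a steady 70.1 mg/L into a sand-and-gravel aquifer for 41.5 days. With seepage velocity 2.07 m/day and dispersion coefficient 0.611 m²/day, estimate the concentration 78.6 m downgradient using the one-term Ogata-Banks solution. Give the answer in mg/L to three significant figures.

59.4 mg/L

For a continuous step input, C/C₀ ≈ ½·erfc((x−vt)/(2√(Dt))).
vt = 2.07 × 41.5 = 85.905 m and 2√(Dt) = 2√(0.611 × 41.5) = 10.07 m.
Argument (x−vt)/(2√(Dt)) = (78.6 − 85.905)/10.07 = -0.7254; ½·erfc(-0.7254) = 0.8475.
C = 70.1 × 0.8475 = 59.4 mg/L.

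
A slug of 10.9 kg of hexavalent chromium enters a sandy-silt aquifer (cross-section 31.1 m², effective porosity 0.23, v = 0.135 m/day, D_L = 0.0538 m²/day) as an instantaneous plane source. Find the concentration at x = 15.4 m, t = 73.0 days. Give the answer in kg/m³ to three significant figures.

0.0306 kg/m³

For an instantaneous plane source, C(x,t) = M/(n_e·A·√(4πDt)) · exp(−(x−vt)²/(4Dt)), with n_e·A the pore (flow) area.
Plume center vt = 0.135 × 73.0 = 9.855 m, so the well at 15.4 m is 5.545 m downgradient of the peak.
√(4πDt) = 7.025 m, giving peak height M/(n_e·A·√(4πDt)) = 10.9/(0.23 × 31.1 × 7.025) = 0.2169 kg/m³.
(x−vt)²/(4Dt) = (5.545)²/(4 × 0.0538 × 73.0) = 1.957; exp(−1.957) = 0.1413.
C = 0.2169 × 0.1413 = 0.0306 kg/m³.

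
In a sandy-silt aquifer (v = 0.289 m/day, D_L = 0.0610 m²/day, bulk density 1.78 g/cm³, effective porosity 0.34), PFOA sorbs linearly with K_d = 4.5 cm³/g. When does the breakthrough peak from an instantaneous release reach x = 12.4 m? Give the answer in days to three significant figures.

1040 days

Retardation factor R = 1 + ρ_b·K_d/n = 1 + 1.78 × 4.5/0.34 = 24.56.
Sorption retards both mechanisms: v_R = v/R = 0.01177 m/day, D_R = D/R = 0.002484 m²/day.
Peak time from v_R²t² + 2D_R t − x² = 0: t = (√(D_R² + v_R²x²) − D_R)/v_R².
√(D_R² + v_R²x²) = √(0.002484² + 0.01177² × 12.4²) = 0.1460; v_R² = 0.0001385.
t = (0.1460 − 0.002484)/0.0001385 = 1040 days.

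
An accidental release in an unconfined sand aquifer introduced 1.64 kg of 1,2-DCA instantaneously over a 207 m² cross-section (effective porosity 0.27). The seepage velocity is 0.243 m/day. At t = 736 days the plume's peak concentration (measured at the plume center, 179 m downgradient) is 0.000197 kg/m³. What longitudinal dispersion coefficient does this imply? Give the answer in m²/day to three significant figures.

At the plume center C_max = M/(n_e·A·√(4πDt)), so D = M²/(4πt·(n_e·A·C_max)²).
n_e·A·C_max = 0.27 × 207 × 0.000197 = 0.01101 kg/m.
D = 1.64²/(4π × 736 × 0.01101²) = 2.40 m²/day.

2.40 m²/day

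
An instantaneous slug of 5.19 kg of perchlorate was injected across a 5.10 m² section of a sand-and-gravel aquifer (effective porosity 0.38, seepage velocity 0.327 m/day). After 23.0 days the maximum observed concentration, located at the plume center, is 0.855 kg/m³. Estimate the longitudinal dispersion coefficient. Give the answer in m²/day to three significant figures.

0.0339 m²/day

At the plume center C_max = M/(n_e·A·√(4πDt)), so D = M²/(4πt·(n_e·A·C_max)²).
n_e·A·C_max = 0.38 × 5.10 × 0.855 = 1.657 kg/m.
D = 5.19²/(4π × 23.0 × 1.657²) = 0.0339 m²/day.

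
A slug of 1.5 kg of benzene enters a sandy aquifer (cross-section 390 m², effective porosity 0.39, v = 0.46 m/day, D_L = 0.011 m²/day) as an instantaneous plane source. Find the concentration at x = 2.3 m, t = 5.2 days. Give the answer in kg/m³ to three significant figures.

0.0112 kg/m³

For an instantaneous plane source, C(x,t) = M/(n_e·A·√(4πDt)) · exp(−(x−vt)²/(4Dt)), with n_e·A the pore (flow) area.
Plume center vt = 0.46 × 5.2 = 2.392 m, so the well at 2.3 m is 0.092 m upgradient of the peak.
√(4πDt) = 0.8478 m, giving peak height M/(n_e·A·√(4πDt)) = 1.5/(0.39 × 390 × 0.8478) = 0.01163 kg/m³.
(x−vt)²/(4Dt) = (-0.092)²/(4 × 0.011 × 5.2) = 0.03699; exp(−0.03699) = 0.9637.
C = 0.01163 × 0.9637 = 0.0112 kg/m³.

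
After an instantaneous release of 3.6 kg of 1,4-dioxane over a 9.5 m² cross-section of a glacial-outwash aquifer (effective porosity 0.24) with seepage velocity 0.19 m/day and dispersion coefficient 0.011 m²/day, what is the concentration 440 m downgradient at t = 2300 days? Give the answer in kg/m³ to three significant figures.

For an instantaneous plane source, C(x,t) = M/(n_e·A·√(4πDt)) · exp(−(x−vt)²/(4Dt)), with n_e·A the pore (flow) area.
Plume center vt = 0.19 × 2300 = 437 m, so the well at 440 m is 3 m downgradient of the peak.
√(4πDt) = 17.83 m, giving peak height M/(n_e·A·√(4πDt)) = 3.6/(0.24 × 9.5 × 17.83) = 0.08856 kg/m³.
(x−vt)²/(4Dt) = (3)²/(4 × 0.011 × 2300) = 0.08893; exp(−0.08893) = 0.9149.
C = 0.08856 × 0.9149 = 0.0810 kg/m³.

0.0810 kg/m³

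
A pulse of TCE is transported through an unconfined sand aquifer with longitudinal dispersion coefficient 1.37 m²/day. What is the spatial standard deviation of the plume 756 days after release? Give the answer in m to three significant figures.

45.5 m

Dispersive spreading gives a Gaussian with σ² = 2Dt; advection only shifts the center.
σ = √(2 × 1.37 × 756) = 45.5 m.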